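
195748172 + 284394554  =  480142726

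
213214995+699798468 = 913013463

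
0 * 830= 0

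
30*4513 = 135390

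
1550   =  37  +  1513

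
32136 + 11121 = 43257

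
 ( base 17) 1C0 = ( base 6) 2141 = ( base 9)607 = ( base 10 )493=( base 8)755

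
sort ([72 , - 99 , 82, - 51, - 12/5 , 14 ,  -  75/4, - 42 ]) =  [ - 99, - 51, - 42,- 75/4,-12/5,14,  72 , 82 ]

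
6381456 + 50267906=56649362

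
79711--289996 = 369707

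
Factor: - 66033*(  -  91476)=2^2  *  3^5 * 7^1*11^3*23^1*29^1 = 6040434708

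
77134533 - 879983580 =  - 802849047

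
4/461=4/461 = 0.01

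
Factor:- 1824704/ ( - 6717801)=2^6*3^( - 1) * 7^1 * 647^( - 1 )*3461^( - 1)*4073^1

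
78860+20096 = 98956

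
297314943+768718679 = 1066033622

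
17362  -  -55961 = 73323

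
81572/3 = 81572/3 = 27190.67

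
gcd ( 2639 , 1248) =13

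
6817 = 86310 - 79493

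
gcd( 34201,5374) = 1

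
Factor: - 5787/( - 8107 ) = 3^2*11^ ( - 2) * 67^( - 1)*643^1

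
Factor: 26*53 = 2^1*13^1*53^1 = 1378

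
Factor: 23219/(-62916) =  - 31/84 =-2^(-2)  *3^( - 1 )*7^( - 1) *31^1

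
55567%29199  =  26368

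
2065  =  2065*1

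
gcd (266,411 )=1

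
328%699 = 328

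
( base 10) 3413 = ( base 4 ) 311111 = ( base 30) 3nn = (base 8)6525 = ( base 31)3h3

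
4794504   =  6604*726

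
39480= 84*470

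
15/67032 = 5/22344=   0.00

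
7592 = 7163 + 429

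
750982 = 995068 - 244086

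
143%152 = 143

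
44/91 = 44/91 = 0.48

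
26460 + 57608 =84068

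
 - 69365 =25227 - 94592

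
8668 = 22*394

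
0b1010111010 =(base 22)19G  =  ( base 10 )698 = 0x2ba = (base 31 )mg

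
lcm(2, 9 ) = 18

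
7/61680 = 7/61680 = 0.00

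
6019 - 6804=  - 785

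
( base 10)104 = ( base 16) 68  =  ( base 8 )150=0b1101000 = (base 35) 2y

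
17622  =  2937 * 6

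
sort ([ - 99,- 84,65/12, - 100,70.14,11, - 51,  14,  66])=[ - 100, - 99,  -  84,-51,65/12,  11, 14,  66,70.14 ] 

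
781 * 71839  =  56106259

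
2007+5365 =7372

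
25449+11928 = 37377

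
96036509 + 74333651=170370160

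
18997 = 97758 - 78761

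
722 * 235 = 169670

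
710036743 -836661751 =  -126625008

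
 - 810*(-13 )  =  10530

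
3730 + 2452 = 6182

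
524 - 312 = 212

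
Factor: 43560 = 2^3*3^2 * 5^1*11^2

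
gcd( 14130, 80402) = 2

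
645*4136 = 2667720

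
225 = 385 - 160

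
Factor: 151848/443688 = 333/973= 3^2 *7^( - 1)* 37^1*  139^(  -  1 )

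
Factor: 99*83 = 8217 =3^2*11^1*83^1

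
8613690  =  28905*298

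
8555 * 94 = 804170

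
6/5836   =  3/2918  =  0.00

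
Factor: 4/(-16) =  - 1/4 = - 2^ (  -  2 )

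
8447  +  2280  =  10727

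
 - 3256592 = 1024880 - 4281472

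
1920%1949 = 1920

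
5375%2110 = 1155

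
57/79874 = 57/79874 = 0.00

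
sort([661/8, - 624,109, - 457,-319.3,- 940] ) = [  -  940, - 624, - 457, - 319.3,  661/8,109 ] 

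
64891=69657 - 4766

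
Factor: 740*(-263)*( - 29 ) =5643980 = 2^2*5^1*29^1*37^1*263^1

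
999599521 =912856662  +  86742859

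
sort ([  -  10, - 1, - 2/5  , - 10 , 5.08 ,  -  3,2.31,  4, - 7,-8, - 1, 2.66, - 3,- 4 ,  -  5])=[ - 10, -10 , - 8 , - 7, - 5,  -  4, - 3, - 3, - 1,-1, - 2/5, 2.31, 2.66,4, 5.08]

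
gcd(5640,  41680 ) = 40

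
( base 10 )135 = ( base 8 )207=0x87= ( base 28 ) 4N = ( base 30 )4f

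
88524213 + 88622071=177146284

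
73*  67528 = 4929544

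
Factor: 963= 3^2*107^1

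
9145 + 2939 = 12084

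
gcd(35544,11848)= 11848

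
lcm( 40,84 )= 840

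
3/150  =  1/50 =0.02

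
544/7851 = 544/7851 = 0.07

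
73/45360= 73/45360 = 0.00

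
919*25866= 23770854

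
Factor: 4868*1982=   9648376 = 2^3 *991^1 * 1217^1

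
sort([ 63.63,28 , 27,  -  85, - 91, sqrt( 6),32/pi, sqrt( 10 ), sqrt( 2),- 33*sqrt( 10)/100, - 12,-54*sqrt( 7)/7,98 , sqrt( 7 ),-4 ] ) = [ - 91, - 85,- 54*sqrt( 7) /7,-12 , - 4,-33*sqrt( 10 )/100, sqrt( 2), sqrt(6 ),sqrt( 7),  sqrt( 10 ), 32/pi,  27,  28, 63.63, 98]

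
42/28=1 + 1/2= 1.50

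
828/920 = 9/10 = 0.90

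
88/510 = 44/255 = 0.17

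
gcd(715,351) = 13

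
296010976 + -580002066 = - 283991090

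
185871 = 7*26553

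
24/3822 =4/637 =0.01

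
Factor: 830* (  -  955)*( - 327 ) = 2^1*3^1*5^2  *  83^1*109^1 * 191^1 = 259196550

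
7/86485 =1/12355 =0.00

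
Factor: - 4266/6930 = -237/385 = -3^1*5^( -1 )*7^( - 1 ) * 11^(-1 )*79^1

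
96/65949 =32/21983 = 0.00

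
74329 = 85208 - 10879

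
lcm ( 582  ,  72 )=6984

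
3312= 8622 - 5310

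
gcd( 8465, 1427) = 1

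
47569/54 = 880+49/54  =  880.91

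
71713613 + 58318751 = 130032364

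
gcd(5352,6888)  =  24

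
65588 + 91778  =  157366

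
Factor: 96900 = 2^2*3^1*5^2*17^1*19^1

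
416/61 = 6 + 50/61=6.82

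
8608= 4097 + 4511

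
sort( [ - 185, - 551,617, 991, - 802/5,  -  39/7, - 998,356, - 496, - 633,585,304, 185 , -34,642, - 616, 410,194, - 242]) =[ - 998 , - 633,- 616,-551,- 496, - 242, - 185,  -  802/5, -34, - 39/7,185,  194,304,356,410,585,  617, 642,991] 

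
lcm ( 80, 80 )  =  80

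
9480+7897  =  17377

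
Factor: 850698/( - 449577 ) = -94522/49953 = -2^1  *  3^( - 1)*167^1 *283^1 * 16651^( - 1) 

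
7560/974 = 3780/487=7.76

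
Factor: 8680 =2^3*5^1*7^1*31^1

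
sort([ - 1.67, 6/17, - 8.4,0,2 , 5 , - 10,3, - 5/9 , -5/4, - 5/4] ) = [ - 10, - 8.4, - 1.67, - 5/4, - 5/4, - 5/9, 0, 6/17, 2 , 3,5 ]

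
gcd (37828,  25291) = 7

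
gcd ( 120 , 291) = 3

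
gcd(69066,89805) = 3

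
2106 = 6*351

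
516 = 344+172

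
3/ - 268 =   -  1+265/268=- 0.01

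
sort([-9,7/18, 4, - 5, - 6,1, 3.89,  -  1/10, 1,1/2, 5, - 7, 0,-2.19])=[ - 9, - 7, - 6, - 5,-2.19, - 1/10,0,7/18, 1/2 , 1, 1, 3.89,4,5 ] 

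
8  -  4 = 4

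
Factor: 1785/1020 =7/4 = 2^( - 2 )*7^1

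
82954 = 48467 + 34487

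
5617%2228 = 1161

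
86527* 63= 5451201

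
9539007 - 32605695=-23066688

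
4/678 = 2/339 = 0.01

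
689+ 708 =1397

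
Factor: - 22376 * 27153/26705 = -2^3 * 3^2*5^( - 1)*7^( -1 )* 109^( - 1)*431^1*2797^1  =  - 86796504/3815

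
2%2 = 0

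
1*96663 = 96663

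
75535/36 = 75535/36 = 2098.19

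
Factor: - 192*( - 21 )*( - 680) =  - 2741760 = -2^9*3^2*5^1*7^1*17^1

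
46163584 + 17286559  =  63450143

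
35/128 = 35/128 = 0.27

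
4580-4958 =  - 378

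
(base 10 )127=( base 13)9A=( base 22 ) 5H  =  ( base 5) 1002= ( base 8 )177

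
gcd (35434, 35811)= 1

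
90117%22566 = 22419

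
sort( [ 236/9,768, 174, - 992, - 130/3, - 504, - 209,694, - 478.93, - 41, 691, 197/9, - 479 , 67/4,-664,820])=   [ - 992, - 664,-504,- 479, - 478.93, - 209, - 130/3, - 41,67/4,  197/9,236/9 , 174, 691 , 694, 768, 820]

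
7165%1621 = 681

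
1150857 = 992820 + 158037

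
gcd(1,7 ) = 1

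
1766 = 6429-4663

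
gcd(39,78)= 39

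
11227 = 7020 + 4207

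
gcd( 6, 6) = 6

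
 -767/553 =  - 2 + 339/553 = - 1.39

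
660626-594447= 66179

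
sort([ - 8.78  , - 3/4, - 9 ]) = [ - 9, - 8.78, - 3/4]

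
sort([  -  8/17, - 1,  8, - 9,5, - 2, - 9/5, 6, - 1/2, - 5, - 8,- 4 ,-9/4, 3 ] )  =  [ - 9, - 8, - 5, - 4, - 9/4, - 2,-9/5,- 1,  -  1/2, - 8/17, 3, 5,6, 8]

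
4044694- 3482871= 561823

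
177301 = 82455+94846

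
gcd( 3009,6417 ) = 3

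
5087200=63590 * 80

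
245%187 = 58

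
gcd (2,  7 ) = 1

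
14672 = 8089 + 6583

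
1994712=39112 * 51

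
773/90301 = 773/90301  =  0.01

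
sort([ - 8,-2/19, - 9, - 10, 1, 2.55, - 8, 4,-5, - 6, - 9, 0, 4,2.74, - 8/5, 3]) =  [ - 10 , - 9,-9, - 8,-8, - 6,-5, - 8/5, - 2/19, 0 , 1, 2.55, 2.74, 3,4, 4] 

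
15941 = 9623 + 6318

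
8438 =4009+4429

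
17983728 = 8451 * 2128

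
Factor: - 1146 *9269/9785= - 10622274/9785=- 2^1 *3^1*5^( - 1 )*13^1*19^( - 1 )*23^1*31^1*103^( - 1 )*191^1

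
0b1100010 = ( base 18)58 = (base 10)98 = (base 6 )242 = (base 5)343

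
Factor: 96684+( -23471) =7^1 * 10459^1=73213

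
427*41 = 17507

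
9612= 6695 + 2917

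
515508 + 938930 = 1454438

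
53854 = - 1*( - 53854 ) 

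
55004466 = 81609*674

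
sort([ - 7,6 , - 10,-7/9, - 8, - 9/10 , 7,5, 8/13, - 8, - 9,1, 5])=[ - 10,-9, - 8,  -  8, - 7, - 9/10, - 7/9, 8/13,  1,5,5, 6,7]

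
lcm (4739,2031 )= 14217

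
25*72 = 1800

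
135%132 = 3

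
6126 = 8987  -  2861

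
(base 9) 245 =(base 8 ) 313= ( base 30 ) 6N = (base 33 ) 65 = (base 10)203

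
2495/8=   2495/8  =  311.88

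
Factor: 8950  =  2^1*5^2*179^1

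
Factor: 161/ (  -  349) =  - 7^1*23^1*349^ ( - 1)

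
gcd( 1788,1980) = 12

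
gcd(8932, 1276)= 1276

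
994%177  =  109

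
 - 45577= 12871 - 58448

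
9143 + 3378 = 12521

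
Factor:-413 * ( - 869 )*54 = 19380438 = 2^1*3^3 * 7^1*11^1 * 59^1 * 79^1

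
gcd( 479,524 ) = 1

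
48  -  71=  - 23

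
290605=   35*8303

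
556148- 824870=-268722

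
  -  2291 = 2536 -4827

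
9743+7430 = 17173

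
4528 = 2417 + 2111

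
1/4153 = 1/4153 = 0.00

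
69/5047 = 69/5047 = 0.01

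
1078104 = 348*3098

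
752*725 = 545200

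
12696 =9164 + 3532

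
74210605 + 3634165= 77844770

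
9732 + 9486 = 19218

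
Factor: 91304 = 2^3*101^1*113^1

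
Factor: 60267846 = 2^1*3^1*97^1*103553^1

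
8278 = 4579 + 3699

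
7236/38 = 3618/19 = 190.42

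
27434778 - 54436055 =-27001277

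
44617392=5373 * 8304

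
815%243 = 86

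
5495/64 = 5495/64 = 85.86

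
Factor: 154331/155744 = 2^( - 5 )*31^( - 1 ) * 983^1= 983/992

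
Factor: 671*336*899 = 202684944   =  2^4*3^1*7^1* 11^1 * 29^1*31^1*61^1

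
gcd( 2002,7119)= 7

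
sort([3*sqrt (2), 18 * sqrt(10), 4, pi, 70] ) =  [ pi,4, 3*sqrt( 2), 18*sqrt(10), 70]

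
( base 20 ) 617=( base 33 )27I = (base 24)453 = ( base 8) 4573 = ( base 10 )2427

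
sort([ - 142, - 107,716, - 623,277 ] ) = [ - 623, - 142, - 107,277,  716 ]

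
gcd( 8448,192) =192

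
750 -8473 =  - 7723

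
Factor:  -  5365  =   - 5^1*29^1* 37^1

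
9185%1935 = 1445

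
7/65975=1/9425 = 0.00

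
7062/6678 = 1177/1113 = 1.06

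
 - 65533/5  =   - 65533/5= - 13106.60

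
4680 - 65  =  4615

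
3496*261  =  912456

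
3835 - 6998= -3163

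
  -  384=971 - 1355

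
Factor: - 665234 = -2^1*332617^1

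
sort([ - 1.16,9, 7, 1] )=[ - 1.16,1,7, 9 ]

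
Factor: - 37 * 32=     -  1184  =  -2^5 *37^1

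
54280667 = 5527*9821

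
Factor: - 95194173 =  - 3^1 * 71^1*446921^1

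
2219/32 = 69+ 11/32 = 69.34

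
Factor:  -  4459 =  - 7^3 * 13^1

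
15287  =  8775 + 6512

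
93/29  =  93/29 =3.21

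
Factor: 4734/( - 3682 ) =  - 3^2*7^( - 1 ) = - 9/7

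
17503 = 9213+8290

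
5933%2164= 1605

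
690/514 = 345/257=1.34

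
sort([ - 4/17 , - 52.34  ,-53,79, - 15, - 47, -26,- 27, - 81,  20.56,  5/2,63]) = [ - 81, - 53, -52.34,-47, - 27,  -  26 , - 15, - 4/17,5/2,20.56,63,79]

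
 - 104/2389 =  - 1+2285/2389 = - 0.04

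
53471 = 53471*1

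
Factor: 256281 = 3^1*85427^1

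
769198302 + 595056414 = 1364254716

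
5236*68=356048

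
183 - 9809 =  - 9626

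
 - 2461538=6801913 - 9263451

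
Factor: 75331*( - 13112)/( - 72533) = 2^3*11^1*71^1 * 149^1*1061^1*72533^( - 1) = 987740072/72533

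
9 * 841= 7569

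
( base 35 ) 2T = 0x63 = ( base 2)1100011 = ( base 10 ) 99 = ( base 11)90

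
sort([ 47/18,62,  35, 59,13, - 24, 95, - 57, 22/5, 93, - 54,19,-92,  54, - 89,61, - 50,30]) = [  -  92, - 89, - 57, - 54, - 50, - 24,47/18,22/5, 13,19,30, 35 , 54,59,61,62 , 93,95 ]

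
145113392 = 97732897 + 47380495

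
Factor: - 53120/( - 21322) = 2^6*5^1*7^ ( - 1 )*83^1*1523^(-1) =26560/10661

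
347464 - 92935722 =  -92588258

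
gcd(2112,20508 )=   12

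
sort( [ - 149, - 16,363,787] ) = [-149, - 16,  363 , 787] 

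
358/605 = 358/605=0.59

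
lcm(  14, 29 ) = 406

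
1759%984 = 775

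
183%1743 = 183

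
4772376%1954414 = 863548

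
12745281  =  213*59837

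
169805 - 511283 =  - 341478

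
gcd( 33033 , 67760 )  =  847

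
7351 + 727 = 8078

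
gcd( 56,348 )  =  4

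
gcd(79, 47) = 1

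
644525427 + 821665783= 1466191210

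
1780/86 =20+30/43 = 20.70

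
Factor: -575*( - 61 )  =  5^2*23^1*61^1 =35075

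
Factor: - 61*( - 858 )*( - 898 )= -2^2*3^1* 11^1*13^1*61^1*449^1 = -46999524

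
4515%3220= 1295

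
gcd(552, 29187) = 69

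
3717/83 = 3717/83 = 44.78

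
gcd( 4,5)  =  1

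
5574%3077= 2497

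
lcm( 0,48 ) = 0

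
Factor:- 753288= - 2^3*3^1*31387^1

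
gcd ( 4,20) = 4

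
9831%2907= 1110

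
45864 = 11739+34125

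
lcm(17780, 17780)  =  17780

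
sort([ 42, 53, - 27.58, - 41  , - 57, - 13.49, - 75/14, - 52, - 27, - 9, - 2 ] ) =[ - 57, - 52, - 41, - 27.58, - 27,- 13.49,-9, - 75/14, - 2,42,53] 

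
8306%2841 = 2624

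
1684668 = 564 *2987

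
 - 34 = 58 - 92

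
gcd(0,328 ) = 328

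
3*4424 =13272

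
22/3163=22/3163 = 0.01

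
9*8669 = 78021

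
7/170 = 7/170 = 0.04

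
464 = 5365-4901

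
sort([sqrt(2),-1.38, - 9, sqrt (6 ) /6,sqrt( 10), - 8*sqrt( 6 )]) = [- 8*sqrt(6), - 9,  -  1.38, sqrt( 6)/6, sqrt(2 ), sqrt( 10)] 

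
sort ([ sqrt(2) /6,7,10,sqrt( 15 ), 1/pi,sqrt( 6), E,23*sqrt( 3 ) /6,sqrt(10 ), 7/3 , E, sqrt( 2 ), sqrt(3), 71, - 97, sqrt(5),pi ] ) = [ - 97,sqrt(2 ) /6,1/pi,sqrt(2 ),sqrt( 3 ),sqrt (5 )  ,  7/3,sqrt( 6),E,E,pi, sqrt( 10 ),sqrt(15 ), 23*sqrt( 3 )/6, 7  ,  10,71] 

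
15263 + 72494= 87757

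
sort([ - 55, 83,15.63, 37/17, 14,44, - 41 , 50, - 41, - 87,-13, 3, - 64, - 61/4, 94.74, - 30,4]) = [ - 87 , - 64, - 55, - 41, -41,  -  30, - 61/4,-13, 37/17,3,  4,14,15.63,44, 50, 83, 94.74]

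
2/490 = 1/245 = 0.00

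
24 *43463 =1043112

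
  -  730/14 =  - 365/7 = - 52.14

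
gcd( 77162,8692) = 82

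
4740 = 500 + 4240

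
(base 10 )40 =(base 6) 104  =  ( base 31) 19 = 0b101000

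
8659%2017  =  591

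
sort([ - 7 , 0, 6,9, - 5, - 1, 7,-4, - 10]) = [ - 10,  -  7,-5 ,-4,-1 , 0, 6,7,9] 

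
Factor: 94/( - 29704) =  - 2^( - 2) * 79^(-1) = - 1/316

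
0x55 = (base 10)85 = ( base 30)2P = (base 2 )1010101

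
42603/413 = 42603/413 = 103.15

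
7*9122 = 63854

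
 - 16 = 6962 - 6978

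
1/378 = 1/378=0.00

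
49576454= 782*63397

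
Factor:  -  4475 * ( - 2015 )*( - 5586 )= - 50369660250 = -2^1*3^1*5^3*7^2 * 13^1 * 19^1 * 31^1*179^1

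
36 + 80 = 116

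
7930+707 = 8637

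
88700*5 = 443500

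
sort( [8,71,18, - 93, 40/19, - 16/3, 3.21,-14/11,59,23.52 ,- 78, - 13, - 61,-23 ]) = [ - 93, - 78,-61, - 23, - 13, - 16/3,-14/11, 40/19,3.21,8,  18,23.52,  59,71]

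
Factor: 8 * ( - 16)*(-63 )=2^7*3^2*7^1 = 8064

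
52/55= 52/55 = 0.95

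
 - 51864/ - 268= 193+35/67 =193.52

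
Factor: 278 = 2^1 * 139^1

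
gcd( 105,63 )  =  21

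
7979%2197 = 1388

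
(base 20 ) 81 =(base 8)241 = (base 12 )115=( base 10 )161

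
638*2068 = 1319384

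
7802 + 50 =7852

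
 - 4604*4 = -18416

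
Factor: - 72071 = -97^1*743^1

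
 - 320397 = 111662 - 432059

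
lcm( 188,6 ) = 564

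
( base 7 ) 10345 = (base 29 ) 320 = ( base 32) 2gl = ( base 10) 2581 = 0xA15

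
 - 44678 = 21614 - 66292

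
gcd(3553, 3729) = 11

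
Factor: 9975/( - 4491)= - 3^ (  -  1)*5^2*7^1*19^1*499^(-1 )= -3325/1497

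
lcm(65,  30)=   390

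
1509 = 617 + 892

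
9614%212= 74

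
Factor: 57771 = 3^2*7^2*131^1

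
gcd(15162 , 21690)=6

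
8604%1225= 29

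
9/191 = 9/191 = 0.05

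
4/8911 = 4/8911 = 0.00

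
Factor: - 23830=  - 2^1*5^1*2383^1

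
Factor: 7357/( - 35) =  - 1051/5 = - 5^(-1)*1051^1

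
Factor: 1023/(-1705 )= - 3/5= - 3^1*5^( - 1)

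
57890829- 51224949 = 6665880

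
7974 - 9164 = - 1190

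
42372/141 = 14124/47= 300.51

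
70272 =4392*16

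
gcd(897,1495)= 299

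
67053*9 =603477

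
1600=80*20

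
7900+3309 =11209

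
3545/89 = 3545/89 =39.83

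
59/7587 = 59/7587 = 0.01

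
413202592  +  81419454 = 494622046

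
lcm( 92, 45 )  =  4140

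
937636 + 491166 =1428802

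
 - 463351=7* ( - 66193 )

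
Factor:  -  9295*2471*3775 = -86703992375  =  - 5^3* 7^1* 11^1*13^2*151^1*353^1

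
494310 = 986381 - 492071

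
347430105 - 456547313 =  - 109117208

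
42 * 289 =12138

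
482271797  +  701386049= 1183657846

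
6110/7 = 6110/7 = 872.86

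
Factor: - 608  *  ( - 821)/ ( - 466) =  - 2^4* 19^1*233^(-1)* 821^1 = - 249584/233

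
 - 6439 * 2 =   -  12878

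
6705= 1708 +4997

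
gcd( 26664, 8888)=8888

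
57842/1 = 57842 = 57842.00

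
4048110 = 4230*957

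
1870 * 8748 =16358760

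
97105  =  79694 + 17411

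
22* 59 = 1298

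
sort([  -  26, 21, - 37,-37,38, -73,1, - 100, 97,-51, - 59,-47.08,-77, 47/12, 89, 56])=[-100, - 77 ,  -  73,-59, - 51 , - 47.08, - 37,  -  37,-26,  1, 47/12, 21,38, 56,89, 97]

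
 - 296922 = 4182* ( - 71) 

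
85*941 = 79985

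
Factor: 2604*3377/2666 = 2^1*3^1*7^1*11^1 * 43^(-1 )*307^1 =141834/43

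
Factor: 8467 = 8467^1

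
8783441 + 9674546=18457987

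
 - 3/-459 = 1/153 = 0.01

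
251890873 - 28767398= 223123475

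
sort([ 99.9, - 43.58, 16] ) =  [-43.58 , 16, 99.9]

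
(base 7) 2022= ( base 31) MK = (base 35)k2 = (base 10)702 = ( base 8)1276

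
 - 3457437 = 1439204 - 4896641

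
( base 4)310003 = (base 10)3331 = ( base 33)31V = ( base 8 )6403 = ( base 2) 110100000011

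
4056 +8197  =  12253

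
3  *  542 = 1626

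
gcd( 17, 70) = 1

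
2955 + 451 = 3406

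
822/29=28+10/29 = 28.34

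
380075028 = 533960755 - 153885727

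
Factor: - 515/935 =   -  103/187   =  - 11^(-1) * 17^ ( - 1)  *  103^1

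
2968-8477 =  - 5509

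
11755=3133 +8622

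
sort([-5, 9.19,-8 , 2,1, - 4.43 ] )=[-8, - 5, - 4.43, 1, 2, 9.19] 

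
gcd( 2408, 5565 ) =7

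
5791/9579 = 5791/9579 = 0.60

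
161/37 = 161/37 = 4.35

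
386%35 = 1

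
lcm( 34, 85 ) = 170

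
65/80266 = 65/80266 = 0.00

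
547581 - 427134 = 120447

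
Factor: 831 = 3^1 * 277^1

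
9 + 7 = 16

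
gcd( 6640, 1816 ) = 8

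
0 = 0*986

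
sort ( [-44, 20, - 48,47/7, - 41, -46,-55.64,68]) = [-55.64, - 48,-46, - 44,-41, 47/7, 20,68] 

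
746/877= 746/877 = 0.85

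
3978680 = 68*58510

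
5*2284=11420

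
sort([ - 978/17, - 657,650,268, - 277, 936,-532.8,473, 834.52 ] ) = [ - 657, - 532.8, - 277, - 978/17,268, 473,650,834.52, 936]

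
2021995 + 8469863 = 10491858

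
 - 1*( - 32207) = 32207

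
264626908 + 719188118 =983815026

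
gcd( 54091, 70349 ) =1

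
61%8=5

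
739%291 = 157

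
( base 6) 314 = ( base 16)76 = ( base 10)118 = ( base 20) 5I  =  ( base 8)166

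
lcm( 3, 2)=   6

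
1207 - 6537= - 5330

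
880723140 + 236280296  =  1117003436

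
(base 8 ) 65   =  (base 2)110101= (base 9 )58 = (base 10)53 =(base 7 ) 104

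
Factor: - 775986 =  - 2^1*3^1 * 283^1*457^1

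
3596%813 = 344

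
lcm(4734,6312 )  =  18936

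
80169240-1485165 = 78684075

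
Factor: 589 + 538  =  7^2* 23^1 = 1127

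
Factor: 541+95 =2^2*3^1 * 53^1= 636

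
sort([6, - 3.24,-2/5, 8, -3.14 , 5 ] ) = [ - 3.24 , -3.14, - 2/5 , 5 , 6, 8]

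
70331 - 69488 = 843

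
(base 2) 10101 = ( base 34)l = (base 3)210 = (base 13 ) 18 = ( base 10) 21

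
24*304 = 7296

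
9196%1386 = 880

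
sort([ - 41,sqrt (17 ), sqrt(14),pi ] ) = [ - 41,pi,sqrt (14),  sqrt(17) ]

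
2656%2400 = 256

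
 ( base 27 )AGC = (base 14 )2b66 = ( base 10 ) 7734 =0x1e36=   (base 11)58a1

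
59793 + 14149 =73942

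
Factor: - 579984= - 2^4* 3^1 * 43^1*281^1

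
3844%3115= 729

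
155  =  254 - 99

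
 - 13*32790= - 426270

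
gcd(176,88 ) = 88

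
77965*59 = 4599935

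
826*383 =316358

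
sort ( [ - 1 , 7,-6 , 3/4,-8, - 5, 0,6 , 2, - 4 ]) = [ - 8, - 6, - 5,-4,-1, 0, 3/4,2,6,7]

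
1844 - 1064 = 780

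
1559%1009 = 550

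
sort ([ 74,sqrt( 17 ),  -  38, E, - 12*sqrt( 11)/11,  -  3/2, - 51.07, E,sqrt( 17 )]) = [ - 51.07, - 38, - 12*sqrt( 11) /11, - 3/2, E,E,sqrt( 17),sqrt( 17),  74] 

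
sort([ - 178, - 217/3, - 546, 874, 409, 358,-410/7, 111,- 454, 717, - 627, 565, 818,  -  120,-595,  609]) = [ - 627 , - 595, - 546,-454,- 178, - 120, - 217/3, - 410/7, 111, 358, 409,565 , 609,717 , 818, 874] 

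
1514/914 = 1 + 300/457= 1.66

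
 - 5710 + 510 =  - 5200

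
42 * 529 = 22218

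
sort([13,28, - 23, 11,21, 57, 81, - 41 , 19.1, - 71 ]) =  [ - 71,-41, - 23, 11,13,19.1, 21, 28, 57 , 81 ]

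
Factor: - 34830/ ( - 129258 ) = 45/167 = 3^2*5^1*167^( - 1)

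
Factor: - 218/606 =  - 3^( - 1 ) * 101^( - 1) * 109^1  =  - 109/303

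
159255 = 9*17695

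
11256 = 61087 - 49831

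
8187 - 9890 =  - 1703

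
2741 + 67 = 2808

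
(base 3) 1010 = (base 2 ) 11110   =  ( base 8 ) 36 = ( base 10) 30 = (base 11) 28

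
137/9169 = 137/9169 = 0.01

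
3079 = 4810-1731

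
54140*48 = 2598720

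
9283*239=2218637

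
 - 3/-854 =3/854 = 0.00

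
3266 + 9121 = 12387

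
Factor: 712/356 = 2 = 2^1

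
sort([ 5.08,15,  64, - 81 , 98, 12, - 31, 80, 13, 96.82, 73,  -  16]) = [ - 81,  -  31,-16, 5.08, 12, 13,15, 64, 73,80, 96.82,98]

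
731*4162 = 3042422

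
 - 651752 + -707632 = -1359384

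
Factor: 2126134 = 2^1 * 1063067^1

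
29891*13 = 388583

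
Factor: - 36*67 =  - 2412 = - 2^2*3^2*67^1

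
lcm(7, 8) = 56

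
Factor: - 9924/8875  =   - 2^2 *3^1 *5^( - 3 ) * 71^ ( - 1 )*827^1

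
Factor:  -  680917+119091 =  - 2^1 * 280913^1 = - 561826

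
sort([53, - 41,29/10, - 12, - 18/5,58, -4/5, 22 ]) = [ - 41,-12, - 18/5, - 4/5, 29/10,22, 53, 58]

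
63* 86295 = 5436585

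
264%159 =105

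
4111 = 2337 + 1774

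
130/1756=65/878 = 0.07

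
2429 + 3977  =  6406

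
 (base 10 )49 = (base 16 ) 31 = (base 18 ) 2D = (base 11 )45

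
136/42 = 68/21=3.24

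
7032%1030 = 852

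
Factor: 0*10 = 0^1 = 0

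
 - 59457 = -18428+-41029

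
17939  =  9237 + 8702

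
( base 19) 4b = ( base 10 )87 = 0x57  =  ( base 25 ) 3c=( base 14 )63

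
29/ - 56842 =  - 1 + 56813/56842 = - 0.00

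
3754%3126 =628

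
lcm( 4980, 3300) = 273900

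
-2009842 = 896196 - 2906038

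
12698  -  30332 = -17634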